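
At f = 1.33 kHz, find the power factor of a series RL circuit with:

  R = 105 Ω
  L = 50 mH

Step 1 — Angular frequency: ω = 2π·f = 2π·1330 = 8357 rad/s.
Step 2 — Component impedances:
  R: Z = R = 105 Ω
  L: Z = jωL = j·8357·0.05 = 0 + j417.8 Ω
Step 3 — Series combination: Z_total = R + L = 105 + j417.8 Ω = 430.8∠75.9° Ω.
Step 4 — Power factor: PF = cos(φ) = Re(Z)/|Z| = 105/430.8 = 0.2437.
Step 5 — Type: Im(Z) = 417.8 ⇒ lagging (phase φ = 75.9°).

PF = 0.2437 (lagging, φ = 75.9°)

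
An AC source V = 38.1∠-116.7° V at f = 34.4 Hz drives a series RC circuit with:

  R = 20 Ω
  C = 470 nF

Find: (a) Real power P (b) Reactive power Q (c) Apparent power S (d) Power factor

Step 1 — Angular frequency: ω = 2π·f = 2π·34.4 = 216.1 rad/s.
Step 2 — Component impedances:
  R: Z = R = 20 Ω
  C: Z = 1/(jωC) = -j/(ω·C) = 0 - j9844 Ω
Step 3 — Series combination: Z_total = R + C = 20 - j9844 Ω = 9844∠-89.9° Ω.
Step 4 — Source phasor: V = 38.1∠-116.7° V = -17.12 - j34.04 V.
Step 5 — Current: I = V / Z = 0.003454 - j0.001746 A = 0.00387∠-26.8° A.
Step 6 — Complex power: S = V·I* = 0.0002996 - j0.1475 VA.
Step 7 — Real power: P = Re(S) = 0.0002996 W.
Step 8 — Reactive power: Q = Im(S) = -0.1475 VAR.
Step 9 — Apparent power: |S| = 0.1475 VA.
Step 10 — Power factor: PF = P/|S| = 0.002032 (leading).

(a) P = 0.0002996 W  (b) Q = -0.1475 VAR  (c) S = 0.1475 VA  (d) PF = 0.002032 (leading)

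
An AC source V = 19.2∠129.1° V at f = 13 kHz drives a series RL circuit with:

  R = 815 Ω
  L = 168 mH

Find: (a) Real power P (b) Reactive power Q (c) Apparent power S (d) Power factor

Step 1 — Angular frequency: ω = 2π·f = 2π·1.3e+04 = 8.168e+04 rad/s.
Step 2 — Component impedances:
  R: Z = R = 815 Ω
  L: Z = jωL = j·8.168e+04·0.168 = 0 + j1.372e+04 Ω
Step 3 — Series combination: Z_total = R + L = 815 + j1.372e+04 Ω = 1.375e+04∠86.6° Ω.
Step 4 — Source phasor: V = 19.2∠129.1° V = -12.11 + j14.9 V.
Step 5 — Current: I = V / Z = 0.00103 + j0.0009436 A = 0.001397∠42.5° A.
Step 6 — Complex power: S = V·I* = 0.00159 + j0.02677 VA.
Step 7 — Real power: P = Re(S) = 0.00159 W.
Step 8 — Reactive power: Q = Im(S) = 0.02677 VAR.
Step 9 — Apparent power: |S| = 0.02682 VA.
Step 10 — Power factor: PF = P/|S| = 0.05929 (lagging).

(a) P = 0.00159 W  (b) Q = 0.02677 VAR  (c) S = 0.02682 VA  (d) PF = 0.05929 (lagging)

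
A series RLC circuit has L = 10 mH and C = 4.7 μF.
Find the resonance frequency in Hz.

Step 1 — Resonance condition Im(Z)=0 gives ω₀ = 1/√(LC).
Step 2 — ω₀ = 1/√(0.01·4.7e-06) = 4613 rad/s.
Step 3 — f₀ = ω₀/(2π) = 734.1 Hz.

f₀ = 734.1 Hz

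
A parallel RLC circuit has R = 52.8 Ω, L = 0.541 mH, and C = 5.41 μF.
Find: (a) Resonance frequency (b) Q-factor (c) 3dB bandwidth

Step 1 — Resonance: ω₀ = 1/√(LC) = 1/√(0.000541·5.41e-06) = 1.848e+04 rad/s.
Step 2 — f₀ = ω₀/(2π) = 2942 Hz.
Step 3 — Parallel Q: Q = R/(ω₀L) = 52.8/(1.848e+04·0.000541) = 5.28.
Step 4 — Bandwidth: Δω = ω₀/Q = 3501 rad/s; BW = Δω/(2π) = 557.2 Hz.

(a) f₀ = 2942 Hz  (b) Q = 5.28  (c) BW = 557.2 Hz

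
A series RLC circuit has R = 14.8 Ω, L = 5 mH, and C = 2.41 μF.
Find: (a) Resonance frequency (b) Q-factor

Step 1 — Resonance condition Im(Z)=0 gives ω₀ = 1/√(LC).
Step 2 — ω₀ = 1/√(0.005·2.41e-06) = 9110 rad/s.
Step 3 — f₀ = ω₀/(2π) = 1450 Hz.
Step 4 — Series Q: Q = ω₀L/R = 9110·0.005/14.8 = 3.078.

(a) f₀ = 1450 Hz  (b) Q = 3.078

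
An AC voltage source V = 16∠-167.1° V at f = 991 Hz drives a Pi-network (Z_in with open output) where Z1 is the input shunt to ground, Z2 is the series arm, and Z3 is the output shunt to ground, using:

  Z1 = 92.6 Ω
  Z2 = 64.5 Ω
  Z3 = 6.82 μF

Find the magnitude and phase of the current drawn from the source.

Step 1 — Angular frequency: ω = 2π·f = 2π·991 = 6227 rad/s.
Step 2 — Component impedances:
  Z1: Z = R = 92.6 Ω
  Z2: Z = R = 64.5 Ω
  Z3: Z = 1/(jωC) = -j/(ω·C) = 0 - j23.55 Ω
Step 3 — With open output, the series arm Z2 and the output shunt Z3 appear in series to ground: Z2 + Z3 = 64.5 - j23.55 Ω.
Step 4 — Parallel with input shunt Z1: Z_in = Z1 || (Z2 + Z3) = 39.22 - j8.002 Ω = 40.03∠-11.5° Ω.
Step 5 — Source phasor: V = 16∠-167.1° V = -15.6 - j3.572 V.
Step 6 — Ohm's law: I = V / Z_total = (-15.6 - j3.572) / (39.22 - j8.002) = -0.3639 - j0.1653 A.
Step 7 — Convert to polar: |I| = 0.3997 A, ∠I = -155.6°.

I = 0.3997∠-155.6° A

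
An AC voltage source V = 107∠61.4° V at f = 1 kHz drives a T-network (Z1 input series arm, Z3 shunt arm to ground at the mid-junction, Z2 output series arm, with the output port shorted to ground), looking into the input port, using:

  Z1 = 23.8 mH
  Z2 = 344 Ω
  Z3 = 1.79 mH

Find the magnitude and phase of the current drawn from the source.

Step 1 — Angular frequency: ω = 2π·f = 2π·1000 = 6283 rad/s.
Step 2 — Component impedances:
  Z1: Z = jωL = j·6283·0.0238 = 0 + j149.5 Ω
  Z2: Z = R = 344 Ω
  Z3: Z = jωL = j·6283·0.00179 = 0 + j11.25 Ω
Step 3 — With the output port shorted to ground, the output series arm Z2 runs from the junction to ground; the shunt arm Z3 also runs from the junction to ground. They appear in parallel: Z3 || Z2 = 0.3673 + j11.23 Ω.
Step 4 — Series with input arm Z1: Z_in = Z1 + (Z3 || Z2) = 0.3673 + j160.8 Ω = 160.8∠89.9° Ω.
Step 5 — Source phasor: V = 107∠61.4° V = 51.22 + j93.94 V.
Step 6 — Ohm's law: I = V / Z_total = (51.22 + j93.94) / (0.3673 + j160.8) = 0.585 - j0.3172 A.
Step 7 — Convert to polar: |I| = 0.6655 A, ∠I = -28.5°.

I = 0.6655∠-28.5° A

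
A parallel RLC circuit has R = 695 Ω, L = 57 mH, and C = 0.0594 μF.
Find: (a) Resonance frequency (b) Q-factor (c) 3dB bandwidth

Step 1 — Resonance: ω₀ = 1/√(LC) = 1/√(0.057·5.94e-08) = 1.719e+04 rad/s.
Step 2 — f₀ = ω₀/(2π) = 2735 Hz.
Step 3 — Parallel Q: Q = R/(ω₀L) = 695/(1.719e+04·0.057) = 0.7095.
Step 4 — Bandwidth: Δω = ω₀/Q = 2.422e+04 rad/s; BW = Δω/(2π) = 3855 Hz.

(a) f₀ = 2735 Hz  (b) Q = 0.7095  (c) BW = 3855 Hz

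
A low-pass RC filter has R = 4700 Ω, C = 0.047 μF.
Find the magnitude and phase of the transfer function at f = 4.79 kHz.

Step 1 — Angular frequency: ω = 2π·4790 = 3.01e+04 rad/s.
Step 2 — Transfer function: H(jω) = 1/(1 + jωRC).
Step 3 — Denominator: 1 + jωRC = 1 + j·3.01e+04·4700·4.7e-08 = 1 + j6.648.
Step 4 — H = 0.02212 - j0.1471.
Step 5 — Magnitude: |H| = 0.1487 (-16.6 dB); phase: φ = -81.4°.

|H| = 0.1487 (-16.6 dB), φ = -81.4°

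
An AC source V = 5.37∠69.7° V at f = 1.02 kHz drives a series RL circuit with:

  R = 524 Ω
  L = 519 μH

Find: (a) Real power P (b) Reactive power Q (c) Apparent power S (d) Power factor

Step 1 — Angular frequency: ω = 2π·f = 2π·1020 = 6409 rad/s.
Step 2 — Component impedances:
  R: Z = R = 524 Ω
  L: Z = jωL = j·6409·0.000519 = 0 + j3.326 Ω
Step 3 — Series combination: Z_total = R + L = 524 + j3.326 Ω = 524∠0.4° Ω.
Step 4 — Source phasor: V = 5.37∠69.7° V = 1.863 + j5.036 V.
Step 5 — Current: I = V / Z = 0.003616 + j0.009589 A = 0.01025∠69.3° A.
Step 6 — Complex power: S = V·I* = 0.05503 + j0.0003493 VA.
Step 7 — Real power: P = Re(S) = 0.05503 W.
Step 8 — Reactive power: Q = Im(S) = 0.0003493 VAR.
Step 9 — Apparent power: |S| = 0.05503 VA.
Step 10 — Power factor: PF = P/|S| = 1 (lagging).

(a) P = 0.05503 W  (b) Q = 0.0003493 VAR  (c) S = 0.05503 VA  (d) PF = 1 (lagging)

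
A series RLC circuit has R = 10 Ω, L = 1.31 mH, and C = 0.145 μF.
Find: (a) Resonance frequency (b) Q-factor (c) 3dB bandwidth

Step 1 — Resonance condition Im(Z)=0 gives ω₀ = 1/√(LC).
Step 2 — ω₀ = 1/√(0.00131·1.45e-07) = 7.256e+04 rad/s.
Step 3 — f₀ = ω₀/(2π) = 1.155e+04 Hz.
Step 4 — Series Q: Q = ω₀L/R = 7.256e+04·0.00131/10 = 9.505.
Step 5 — 3dB bandwidth: Δω = ω₀/Q = 7634 rad/s; BW = Δω/(2π) = 1215 Hz.

(a) f₀ = 1.155e+04 Hz  (b) Q = 9.505  (c) BW = 1215 Hz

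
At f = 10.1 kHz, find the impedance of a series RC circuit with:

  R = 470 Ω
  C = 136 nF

Step 1 — Angular frequency: ω = 2π·f = 2π·1.01e+04 = 6.346e+04 rad/s.
Step 2 — Component impedances:
  R: Z = R = 470 Ω
  C: Z = 1/(jωC) = -j/(ω·C) = 0 - j115.9 Ω
Step 3 — Series combination: Z_total = R + C = 470 - j115.9 Ω = 484.1∠-13.8° Ω.

Z = 470 - j115.9 Ω = 484.1∠-13.8° Ω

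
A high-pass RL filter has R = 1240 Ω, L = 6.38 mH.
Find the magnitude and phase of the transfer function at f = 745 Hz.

Step 1 — Angular frequency: ω = 2π·745 = 4681 rad/s.
Step 2 — Transfer function: H(jω) = jωL/(R + jωL).
Step 3 — Numerator jωL = j·29.86; denominator R + jωL = 1240 + j29.86.
Step 4 — H = 0.0005797 + j0.02407.
Step 5 — Magnitude: |H| = 0.02408 (-32.4 dB); phase: φ = 88.6°.

|H| = 0.02408 (-32.4 dB), φ = 88.6°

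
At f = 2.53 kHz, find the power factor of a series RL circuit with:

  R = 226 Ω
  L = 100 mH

Step 1 — Angular frequency: ω = 2π·f = 2π·2530 = 1.59e+04 rad/s.
Step 2 — Component impedances:
  R: Z = R = 226 Ω
  L: Z = jωL = j·1.59e+04·0.1 = 0 + j1590 Ω
Step 3 — Series combination: Z_total = R + L = 226 + j1590 Ω = 1606∠81.9° Ω.
Step 4 — Power factor: PF = cos(φ) = Re(Z)/|Z| = 226/1605.6 = 0.1408.
Step 5 — Type: Im(Z) = 1590 ⇒ lagging (phase φ = 81.9°).

PF = 0.1408 (lagging, φ = 81.9°)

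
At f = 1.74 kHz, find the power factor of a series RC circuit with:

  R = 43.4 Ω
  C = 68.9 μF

Step 1 — Angular frequency: ω = 2π·f = 2π·1740 = 1.093e+04 rad/s.
Step 2 — Component impedances:
  R: Z = R = 43.4 Ω
  C: Z = 1/(jωC) = -j/(ω·C) = 0 - j1.328 Ω
Step 3 — Series combination: Z_total = R + C = 43.4 - j1.328 Ω = 43.42∠-1.8° Ω.
Step 4 — Power factor: PF = cos(φ) = Re(Z)/|Z| = 43.4/43.42 = 0.9995.
Step 5 — Type: Im(Z) = -1.328 ⇒ leading (phase φ = -1.8°).

PF = 0.9995 (leading, φ = -1.8°)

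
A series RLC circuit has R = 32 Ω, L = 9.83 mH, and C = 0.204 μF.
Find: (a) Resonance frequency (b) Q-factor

Step 1 — Resonance condition Im(Z)=0 gives ω₀ = 1/√(LC).
Step 2 — ω₀ = 1/√(0.00983·2.04e-07) = 2.233e+04 rad/s.
Step 3 — f₀ = ω₀/(2π) = 3554 Hz.
Step 4 — Series Q: Q = ω₀L/R = 2.233e+04·0.00983/32 = 6.86.

(a) f₀ = 3554 Hz  (b) Q = 6.86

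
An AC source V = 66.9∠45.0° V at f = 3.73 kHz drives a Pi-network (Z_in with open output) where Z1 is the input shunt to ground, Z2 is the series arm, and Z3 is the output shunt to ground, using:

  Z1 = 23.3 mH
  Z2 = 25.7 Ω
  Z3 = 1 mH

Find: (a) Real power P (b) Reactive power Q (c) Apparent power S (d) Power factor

Step 1 — Angular frequency: ω = 2π·f = 2π·3730 = 2.344e+04 rad/s.
Step 2 — Component impedances:
  Z1: Z = jωL = j·2.344e+04·0.0233 = 0 + j546.1 Ω
  Z2: Z = R = 25.7 Ω
  Z3: Z = jωL = j·2.344e+04·0.001 = 0 + j23.44 Ω
Step 3 — With open output, the series arm Z2 and the output shunt Z3 appear in series to ground: Z2 + Z3 = 25.7 + j23.44 Ω.
Step 4 — Parallel with input shunt Z1: Z_in = Z1 || (Z2 + Z3) = 23.58 + j23.54 Ω = 33.32∠44.9° Ω.
Step 5 — Source phasor: V = 66.9∠45.0° V = 47.31 + j47.31 V.
Step 6 — Current: I = V / Z = 2.008 + j0.00189 A = 2.008∠0.1° A.
Step 7 — Complex power: S = V·I* = 95.08 + j94.9 VA.
Step 8 — Real power: P = Re(S) = 95.08 W.
Step 9 — Reactive power: Q = Im(S) = 94.9 VAR.
Step 10 — Apparent power: |S| = 134.3 VA.
Step 11 — Power factor: PF = P/|S| = 0.7078 (lagging).

(a) P = 95.08 W  (b) Q = 94.9 VAR  (c) S = 134.3 VA  (d) PF = 0.7078 (lagging)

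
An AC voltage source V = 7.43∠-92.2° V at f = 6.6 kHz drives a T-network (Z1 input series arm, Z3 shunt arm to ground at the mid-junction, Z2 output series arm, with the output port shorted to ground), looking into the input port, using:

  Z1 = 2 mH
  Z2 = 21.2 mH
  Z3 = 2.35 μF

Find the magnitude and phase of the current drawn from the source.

Step 1 — Angular frequency: ω = 2π·f = 2π·6600 = 4.147e+04 rad/s.
Step 2 — Component impedances:
  Z1: Z = jωL = j·4.147e+04·0.002 = 0 + j82.94 Ω
  Z2: Z = jωL = j·4.147e+04·0.0212 = 0 + j879.1 Ω
  Z3: Z = 1/(jωC) = -j/(ω·C) = 0 - j10.26 Ω
Step 3 — With the output port shorted to ground, the output series arm Z2 runs from the junction to ground; the shunt arm Z3 also runs from the junction to ground. They appear in parallel: Z3 || Z2 = 0 - j10.38 Ω.
Step 4 — Series with input arm Z1: Z_in = Z1 + (Z3 || Z2) = 0 + j72.56 Ω = 72.56∠90.0° Ω.
Step 5 — Source phasor: V = 7.43∠-92.2° V = -0.2852 - j7.425 V.
Step 6 — Ohm's law: I = V / Z_total = (-0.2852 - j7.425) / (0 + j72.56) = -0.1023 + j0.003931 A.
Step 7 — Convert to polar: |I| = 0.1024 A, ∠I = 177.8°.

I = 0.1024∠177.8° A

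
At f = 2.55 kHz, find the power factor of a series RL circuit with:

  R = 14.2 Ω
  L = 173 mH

Step 1 — Angular frequency: ω = 2π·f = 2π·2550 = 1.602e+04 rad/s.
Step 2 — Component impedances:
  R: Z = R = 14.2 Ω
  L: Z = jωL = j·1.602e+04·0.173 = 0 + j2772 Ω
Step 3 — Series combination: Z_total = R + L = 14.2 + j2772 Ω = 2772∠89.7° Ω.
Step 4 — Power factor: PF = cos(φ) = Re(Z)/|Z| = 14.2/2772 = 0.005123.
Step 5 — Type: Im(Z) = 2772 ⇒ lagging (phase φ = 89.7°).

PF = 0.005123 (lagging, φ = 89.7°)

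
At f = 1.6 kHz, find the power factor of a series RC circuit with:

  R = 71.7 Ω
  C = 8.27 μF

Step 1 — Angular frequency: ω = 2π·f = 2π·1600 = 1.005e+04 rad/s.
Step 2 — Component impedances:
  R: Z = R = 71.7 Ω
  C: Z = 1/(jωC) = -j/(ω·C) = 0 - j12.03 Ω
Step 3 — Series combination: Z_total = R + C = 71.7 - j12.03 Ω = 72.7∠-9.5° Ω.
Step 4 — Power factor: PF = cos(φ) = Re(Z)/|Z| = 71.7/72.7 = 0.9862.
Step 5 — Type: Im(Z) = -12.03 ⇒ leading (phase φ = -9.5°).

PF = 0.9862 (leading, φ = -9.5°)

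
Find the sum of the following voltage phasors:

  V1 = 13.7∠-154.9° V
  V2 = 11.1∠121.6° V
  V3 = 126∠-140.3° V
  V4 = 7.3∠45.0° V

Step 1 — Convert each phasor to rectangular form:
  V1 = 13.7·(cos(-154.9°) + j·sin(-154.9°)) = -12.41 - j5.812 V
  V2 = 11.1·(cos(121.6°) + j·sin(121.6°)) = -5.816 + j9.454 V
  V3 = 126·(cos(-140.3°) + j·sin(-140.3°)) = -96.94 - j80.48 V
  V4 = 7.3·(cos(45.0°) + j·sin(45.0°)) = 5.162 + j5.162 V
Step 2 — Sum components: V_total = -110 - j71.68 V.
Step 3 — Convert to polar: |V_total| = 131.3 V, ∠V_total = -146.9°.

V_total = 131.3∠-146.9° V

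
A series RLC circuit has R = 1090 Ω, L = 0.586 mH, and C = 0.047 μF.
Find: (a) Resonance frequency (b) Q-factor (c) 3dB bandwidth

Step 1 — Resonance: ω₀ = 1/√(LC) = 1/√(0.000586·4.7e-08) = 1.905e+05 rad/s.
Step 2 — f₀ = ω₀/(2π) = 3.033e+04 Hz.
Step 3 — Series Q: Q = ω₀L/R = 1.905e+05·0.000586/1090 = 0.1024.
Step 4 — Bandwidth: Δω = ω₀/Q = 1.86e+06 rad/s; BW = Δω/(2π) = 2.96e+05 Hz.

(a) f₀ = 3.033e+04 Hz  (b) Q = 0.1024  (c) BW = 2.96e+05 Hz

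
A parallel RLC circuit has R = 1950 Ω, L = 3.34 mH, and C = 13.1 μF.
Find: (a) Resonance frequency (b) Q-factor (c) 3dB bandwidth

Step 1 — Resonance: ω₀ = 1/√(LC) = 1/√(0.00334·1.31e-05) = 4781 rad/s.
Step 2 — f₀ = ω₀/(2π) = 760.9 Hz.
Step 3 — Parallel Q: Q = R/(ω₀L) = 1950/(4781·0.00334) = 122.1.
Step 4 — Bandwidth: Δω = ω₀/Q = 39.15 rad/s; BW = Δω/(2π) = 6.23 Hz.

(a) f₀ = 760.9 Hz  (b) Q = 122.1  (c) BW = 6.23 Hz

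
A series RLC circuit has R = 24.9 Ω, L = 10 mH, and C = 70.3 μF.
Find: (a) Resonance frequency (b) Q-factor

Step 1 — Resonance condition Im(Z)=0 gives ω₀ = 1/√(LC).
Step 2 — ω₀ = 1/√(0.01·7.03e-05) = 1193 rad/s.
Step 3 — f₀ = ω₀/(2π) = 189.8 Hz.
Step 4 — Series Q: Q = ω₀L/R = 1193·0.01/24.9 = 0.479.

(a) f₀ = 189.8 Hz  (b) Q = 0.479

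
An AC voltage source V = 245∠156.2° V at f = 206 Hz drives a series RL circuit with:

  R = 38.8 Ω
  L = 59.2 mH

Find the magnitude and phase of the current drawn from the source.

Step 1 — Angular frequency: ω = 2π·f = 2π·206 = 1294 rad/s.
Step 2 — Component impedances:
  R: Z = R = 38.8 Ω
  L: Z = jωL = j·1294·0.0592 = 0 + j76.62 Ω
Step 3 — Series combination: Z_total = R + L = 38.8 + j76.62 Ω = 85.89∠63.1° Ω.
Step 4 — Source phasor: V = 245∠156.2° V = -224.2 + j98.87 V.
Step 5 — Ohm's law: I = V / Z_total = (-224.2 + j98.87) / (38.8 + j76.62) = -0.1521 + j2.848 A.
Step 6 — Convert to polar: |I| = 2.853 A, ∠I = 93.1°.

I = 2.853∠93.1° A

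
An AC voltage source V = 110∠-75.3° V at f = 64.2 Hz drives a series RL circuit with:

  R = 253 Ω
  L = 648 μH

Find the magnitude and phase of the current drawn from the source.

Step 1 — Angular frequency: ω = 2π·f = 2π·64.2 = 403.4 rad/s.
Step 2 — Component impedances:
  R: Z = R = 253 Ω
  L: Z = jωL = j·403.4·0.000648 = 0 + j0.2614 Ω
Step 3 — Series combination: Z_total = R + L = 253 + j0.2614 Ω = 253∠0.1° Ω.
Step 4 — Source phasor: V = 110∠-75.3° V = 27.91 - j106.4 V.
Step 5 — Ohm's law: I = V / Z_total = (27.91 - j106.4) / (253 + j0.2614) = 0.1099 - j0.4207 A.
Step 6 — Convert to polar: |I| = 0.4348 A, ∠I = -75.4°.

I = 0.4348∠-75.4° A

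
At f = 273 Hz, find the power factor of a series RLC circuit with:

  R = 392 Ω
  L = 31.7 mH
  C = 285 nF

Step 1 — Angular frequency: ω = 2π·f = 2π·273 = 1715 rad/s.
Step 2 — Component impedances:
  R: Z = R = 392 Ω
  L: Z = jωL = j·1715·0.0317 = 0 + j54.38 Ω
  C: Z = 1/(jωC) = -j/(ω·C) = 0 - j2046 Ω
Step 3 — Series combination: Z_total = R + L + C = 392 - j1991 Ω = 2029∠-78.9° Ω.
Step 4 — Power factor: PF = cos(φ) = Re(Z)/|Z| = 392/2029 = 0.1932.
Step 5 — Type: Im(Z) = -1991 ⇒ leading (phase φ = -78.9°).

PF = 0.1932 (leading, φ = -78.9°)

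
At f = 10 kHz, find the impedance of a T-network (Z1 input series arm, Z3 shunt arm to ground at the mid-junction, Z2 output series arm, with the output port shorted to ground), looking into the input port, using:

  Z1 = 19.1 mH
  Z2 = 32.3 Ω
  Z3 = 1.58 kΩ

Step 1 — Angular frequency: ω = 2π·f = 2π·1e+04 = 6.283e+04 rad/s.
Step 2 — Component impedances:
  Z1: Z = jωL = j·6.283e+04·0.0191 = 0 + j1200 Ω
  Z2: Z = R = 32.3 Ω
  Z3: Z = R = 1580 Ω
Step 3 — With the output port shorted to ground, the output series arm Z2 runs from the junction to ground; the shunt arm Z3 also runs from the junction to ground. They appear in parallel: Z3 || Z2 = 31.65 Ω.
Step 4 — Series with input arm Z1: Z_in = Z1 + (Z3 || Z2) = 31.65 + j1200 Ω = 1201∠88.5° Ω.

Z = 31.65 + j1200 Ω = 1201∠88.5° Ω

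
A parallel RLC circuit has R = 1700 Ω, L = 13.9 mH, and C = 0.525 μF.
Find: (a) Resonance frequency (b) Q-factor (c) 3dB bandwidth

Step 1 — Resonance: ω₀ = 1/√(LC) = 1/√(0.0139·5.25e-07) = 1.171e+04 rad/s.
Step 2 — f₀ = ω₀/(2π) = 1863 Hz.
Step 3 — Parallel Q: Q = R/(ω₀L) = 1700/(1.171e+04·0.0139) = 10.45.
Step 4 — Bandwidth: Δω = ω₀/Q = 1120 rad/s; BW = Δω/(2π) = 178.3 Hz.

(a) f₀ = 1863 Hz  (b) Q = 10.45  (c) BW = 178.3 Hz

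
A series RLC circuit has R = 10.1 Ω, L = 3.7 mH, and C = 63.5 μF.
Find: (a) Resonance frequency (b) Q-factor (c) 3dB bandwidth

Step 1 — Resonance condition Im(Z)=0 gives ω₀ = 1/√(LC).
Step 2 — ω₀ = 1/√(0.0037·6.35e-05) = 2063 rad/s.
Step 3 — f₀ = ω₀/(2π) = 328.3 Hz.
Step 4 — Series Q: Q = ω₀L/R = 2063·0.0037/10.1 = 0.7558.
Step 5 — 3dB bandwidth: Δω = ω₀/Q = 2730 rad/s; BW = Δω/(2π) = 434.4 Hz.

(a) f₀ = 328.3 Hz  (b) Q = 0.7558  (c) BW = 434.4 Hz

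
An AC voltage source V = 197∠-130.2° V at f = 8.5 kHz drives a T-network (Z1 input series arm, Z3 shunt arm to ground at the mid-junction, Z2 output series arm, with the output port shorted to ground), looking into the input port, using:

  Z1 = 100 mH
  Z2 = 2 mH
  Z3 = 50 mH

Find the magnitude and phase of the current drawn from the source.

Step 1 — Angular frequency: ω = 2π·f = 2π·8500 = 5.341e+04 rad/s.
Step 2 — Component impedances:
  Z1: Z = jωL = j·5.341e+04·0.1 = 0 + j5341 Ω
  Z2: Z = jωL = j·5.341e+04·0.002 = 0 + j106.8 Ω
  Z3: Z = jωL = j·5.341e+04·0.05 = 0 + j2670 Ω
Step 3 — With the output port shorted to ground, the output series arm Z2 runs from the junction to ground; the shunt arm Z3 also runs from the junction to ground. They appear in parallel: Z3 || Z2 = 0 + j102.7 Ω.
Step 4 — Series with input arm Z1: Z_in = Z1 + (Z3 || Z2) = 0 + j5443 Ω = 5443∠90.0° Ω.
Step 5 — Source phasor: V = 197∠-130.2° V = -127.2 - j150.5 V.
Step 6 — Ohm's law: I = V / Z_total = (-127.2 - j150.5) / (0 + j5443) = -0.02764 + j0.02336 A.
Step 7 — Convert to polar: |I| = 0.03619 A, ∠I = 139.8°.

I = 0.03619∠139.8° A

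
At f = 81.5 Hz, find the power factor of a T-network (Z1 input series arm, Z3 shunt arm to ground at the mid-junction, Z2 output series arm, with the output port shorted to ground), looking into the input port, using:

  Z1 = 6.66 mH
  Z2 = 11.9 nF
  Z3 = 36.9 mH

Step 1 — Angular frequency: ω = 2π·f = 2π·81.5 = 512.1 rad/s.
Step 2 — Component impedances:
  Z1: Z = jωL = j·512.1·0.00666 = 0 + j3.41 Ω
  Z2: Z = 1/(jωC) = -j/(ω·C) = 0 - j1.641e+05 Ω
  Z3: Z = jωL = j·512.1·0.0369 = 0 + j18.9 Ω
Step 3 — With the output port shorted to ground, the output series arm Z2 runs from the junction to ground; the shunt arm Z3 also runs from the junction to ground. They appear in parallel: Z3 || Z2 = 0 + j18.9 Ω.
Step 4 — Series with input arm Z1: Z_in = Z1 + (Z3 || Z2) = 0 + j22.31 Ω = 22.31∠90.0° Ω.
Step 5 — Power factor: PF = cos(φ) = Re(Z)/|Z| = 0/22.31 = 0.
Step 6 — Type: Im(Z) = 22.31 ⇒ lagging (phase φ = 90.0°).

PF = 0 (lagging, φ = 90.0°)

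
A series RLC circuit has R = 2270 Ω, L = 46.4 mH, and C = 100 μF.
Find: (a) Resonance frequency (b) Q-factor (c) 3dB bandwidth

Step 1 — Resonance: ω₀ = 1/√(LC) = 1/√(0.0464·0.0001) = 464.2 rad/s.
Step 2 — f₀ = ω₀/(2π) = 73.89 Hz.
Step 3 — Series Q: Q = ω₀L/R = 464.2·0.0464/2270 = 0.009489.
Step 4 — Bandwidth: Δω = ω₀/Q = 4.892e+04 rad/s; BW = Δω/(2π) = 7786 Hz.

(a) f₀ = 73.89 Hz  (b) Q = 0.009489  (c) BW = 7786 Hz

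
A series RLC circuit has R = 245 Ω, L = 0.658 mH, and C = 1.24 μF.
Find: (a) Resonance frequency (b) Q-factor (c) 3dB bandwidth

Step 1 — Resonance: ω₀ = 1/√(LC) = 1/√(0.000658·1.24e-06) = 3.501e+04 rad/s.
Step 2 — f₀ = ω₀/(2π) = 5572 Hz.
Step 3 — Series Q: Q = ω₀L/R = 3.501e+04·0.000658/245 = 0.09402.
Step 4 — Bandwidth: Δω = ω₀/Q = 3.723e+05 rad/s; BW = Δω/(2π) = 5.926e+04 Hz.

(a) f₀ = 5572 Hz  (b) Q = 0.09402  (c) BW = 5.926e+04 Hz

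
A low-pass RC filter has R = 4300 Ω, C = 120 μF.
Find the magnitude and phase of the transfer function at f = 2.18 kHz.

Step 1 — Angular frequency: ω = 2π·2180 = 1.37e+04 rad/s.
Step 2 — Transfer function: H(jω) = 1/(1 + jωRC).
Step 3 — Denominator: 1 + jωRC = 1 + j·1.37e+04·4300·0.00012 = 1 + j7068.
Step 4 — H = 2.002e-08 - j0.0001415.
Step 5 — Magnitude: |H| = 0.0001415 (-77.0 dB); phase: φ = -90.0°.

|H| = 0.0001415 (-77.0 dB), φ = -90.0°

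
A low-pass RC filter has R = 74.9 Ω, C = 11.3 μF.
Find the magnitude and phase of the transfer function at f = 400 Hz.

Step 1 — Angular frequency: ω = 2π·400 = 2513 rad/s.
Step 2 — Transfer function: H(jω) = 1/(1 + jωRC).
Step 3 — Denominator: 1 + jωRC = 1 + j·2513·74.9·1.13e-05 = 1 + j2.127.
Step 4 — H = 0.181 - j0.385.
Step 5 — Magnitude: |H| = 0.4254 (-7.4 dB); phase: φ = -64.8°.

|H| = 0.4254 (-7.4 dB), φ = -64.8°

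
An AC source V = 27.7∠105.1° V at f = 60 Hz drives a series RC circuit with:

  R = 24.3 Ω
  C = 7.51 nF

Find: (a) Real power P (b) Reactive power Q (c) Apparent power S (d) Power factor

Step 1 — Angular frequency: ω = 2π·f = 2π·60 = 377 rad/s.
Step 2 — Component impedances:
  R: Z = R = 24.3 Ω
  C: Z = 1/(jωC) = -j/(ω·C) = 0 - j3.532e+05 Ω
Step 3 — Series combination: Z_total = R + C = 24.3 - j3.532e+05 Ω = 3.532e+05∠-90.0° Ω.
Step 4 — Source phasor: V = 27.7∠105.1° V = -7.216 + j26.74 V.
Step 5 — Current: I = V / Z = -7.572e-05 - j2.042e-05 A = 7.842e-05∠-164.9° A.
Step 6 — Complex power: S = V·I* = 1.495e-07 - j0.002172 VA.
Step 7 — Real power: P = Re(S) = 1.495e-07 W.
Step 8 — Reactive power: Q = Im(S) = -0.002172 VAR.
Step 9 — Apparent power: |S| = 0.002172 VA.
Step 10 — Power factor: PF = P/|S| = 6.88e-05 (leading).

(a) P = 1.495e-07 W  (b) Q = -0.002172 VAR  (c) S = 0.002172 VA  (d) PF = 6.88e-05 (leading)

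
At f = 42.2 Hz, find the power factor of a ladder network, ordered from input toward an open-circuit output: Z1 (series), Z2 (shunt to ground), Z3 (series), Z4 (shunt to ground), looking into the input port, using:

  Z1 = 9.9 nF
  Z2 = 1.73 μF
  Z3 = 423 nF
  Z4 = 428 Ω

Step 1 — Angular frequency: ω = 2π·f = 2π·42.2 = 265.2 rad/s.
Step 2 — Component impedances:
  Z1: Z = 1/(jωC) = -j/(ω·C) = 0 - j3.81e+05 Ω
  Z2: Z = 1/(jωC) = -j/(ω·C) = 0 - j2180 Ω
  Z3: Z = 1/(jωC) = -j/(ω·C) = 0 - j8916 Ω
  Z4: Z = R = 428 Ω
Step 3 — Ladder network (open output): work backward from the far end, alternating series and parallel combinations. Z_in = 16.5 - j3.827e+05 Ω = 3.827e+05∠-90.0° Ω.
Step 4 — Power factor: PF = cos(φ) = Re(Z)/|Z| = 16.496/3.8271e+05 = 4.31e-05.
Step 5 — Type: Im(Z) = -3.827e+05 ⇒ leading (phase φ = -90.0°).

PF = 4.31e-05 (leading, φ = -90.0°)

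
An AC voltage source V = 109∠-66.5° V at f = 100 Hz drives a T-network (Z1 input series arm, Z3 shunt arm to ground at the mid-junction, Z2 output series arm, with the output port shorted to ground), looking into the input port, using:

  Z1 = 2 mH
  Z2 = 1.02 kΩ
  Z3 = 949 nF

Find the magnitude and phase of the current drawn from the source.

Step 1 — Angular frequency: ω = 2π·f = 2π·100 = 628.3 rad/s.
Step 2 — Component impedances:
  Z1: Z = jωL = j·628.3·0.002 = 0 + j1.257 Ω
  Z2: Z = R = 1020 Ω
  Z3: Z = 1/(jωC) = -j/(ω·C) = 0 - j1677 Ω
Step 3 — With the output port shorted to ground, the output series arm Z2 runs from the junction to ground; the shunt arm Z3 also runs from the junction to ground. They appear in parallel: Z3 || Z2 = 744.6 - j452.9 Ω.
Step 4 — Series with input arm Z1: Z_in = Z1 + (Z3 || Z2) = 744.6 - j451.6 Ω = 870.8∠-31.2° Ω.
Step 5 — Source phasor: V = 109∠-66.5° V = 43.46 - j99.96 V.
Step 6 — Ohm's law: I = V / Z_total = (43.46 - j99.96) / (744.6 - j451.6) = 0.1022 - j0.07226 A.
Step 7 — Convert to polar: |I| = 0.1252 A, ∠I = -35.3°.

I = 0.1252∠-35.3° A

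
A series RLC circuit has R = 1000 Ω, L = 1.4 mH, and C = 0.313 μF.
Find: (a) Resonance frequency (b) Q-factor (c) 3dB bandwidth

Step 1 — Resonance: ω₀ = 1/√(LC) = 1/√(0.0014·3.13e-07) = 4.777e+04 rad/s.
Step 2 — f₀ = ω₀/(2π) = 7603 Hz.
Step 3 — Series Q: Q = ω₀L/R = 4.777e+04·0.0014/1000 = 0.06688.
Step 4 — Bandwidth: Δω = ω₀/Q = 7.143e+05 rad/s; BW = Δω/(2π) = 1.137e+05 Hz.

(a) f₀ = 7603 Hz  (b) Q = 0.06688  (c) BW = 1.137e+05 Hz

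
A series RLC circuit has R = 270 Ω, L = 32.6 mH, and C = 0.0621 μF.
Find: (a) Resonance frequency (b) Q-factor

Step 1 — Resonance condition Im(Z)=0 gives ω₀ = 1/√(LC).
Step 2 — ω₀ = 1/√(0.0326·6.21e-08) = 2.223e+04 rad/s.
Step 3 — f₀ = ω₀/(2π) = 3537 Hz.
Step 4 — Series Q: Q = ω₀L/R = 2.223e+04·0.0326/270 = 2.683.

(a) f₀ = 3537 Hz  (b) Q = 2.683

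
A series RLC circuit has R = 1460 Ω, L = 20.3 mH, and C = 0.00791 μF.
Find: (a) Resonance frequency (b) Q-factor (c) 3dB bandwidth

Step 1 — Resonance: ω₀ = 1/√(LC) = 1/√(0.0203·7.91e-09) = 7.892e+04 rad/s.
Step 2 — f₀ = ω₀/(2π) = 1.256e+04 Hz.
Step 3 — Series Q: Q = ω₀L/R = 7.892e+04·0.0203/1460 = 1.097.
Step 4 — Bandwidth: Δω = ω₀/Q = 7.192e+04 rad/s; BW = Δω/(2π) = 1.145e+04 Hz.

(a) f₀ = 1.256e+04 Hz  (b) Q = 1.097  (c) BW = 1.145e+04 Hz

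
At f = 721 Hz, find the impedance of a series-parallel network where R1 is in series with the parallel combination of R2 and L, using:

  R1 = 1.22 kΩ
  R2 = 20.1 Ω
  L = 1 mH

Step 1 — Angular frequency: ω = 2π·f = 2π·721 = 4530 rad/s.
Step 2 — Component impedances:
  R1: Z = R = 1220 Ω
  R2: Z = R = 20.1 Ω
  L: Z = jωL = j·4530·0.001 = 0 + j4.53 Ω
Step 3 — Parallel branch: R2 || L = 1/(1/R2 + 1/L) = 0.9717 + j4.311 Ω.
Step 4 — Series with R1: Z_total = R1 + (R2 || L) = 1221 + j4.311 Ω = 1221∠0.2° Ω.

Z = 1221 + j4.311 Ω = 1221∠0.2° Ω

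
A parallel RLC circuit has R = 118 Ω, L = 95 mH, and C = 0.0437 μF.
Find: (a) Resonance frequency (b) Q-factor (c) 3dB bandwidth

Step 1 — Resonance: ω₀ = 1/√(LC) = 1/√(0.095·4.37e-08) = 1.552e+04 rad/s.
Step 2 — f₀ = ω₀/(2π) = 2470 Hz.
Step 3 — Parallel Q: Q = R/(ω₀L) = 118/(1.552e+04·0.095) = 0.08003.
Step 4 — Bandwidth: Δω = ω₀/Q = 1.939e+05 rad/s; BW = Δω/(2π) = 3.086e+04 Hz.

(a) f₀ = 2470 Hz  (b) Q = 0.08003  (c) BW = 3.086e+04 Hz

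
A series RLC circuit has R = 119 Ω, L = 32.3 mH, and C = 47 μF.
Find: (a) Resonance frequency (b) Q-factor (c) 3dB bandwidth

Step 1 — Resonance condition Im(Z)=0 gives ω₀ = 1/√(LC).
Step 2 — ω₀ = 1/√(0.0323·4.7e-05) = 811.6 rad/s.
Step 3 — f₀ = ω₀/(2π) = 129.2 Hz.
Step 4 — Series Q: Q = ω₀L/R = 811.6·0.0323/119 = 0.2203.
Step 5 — 3dB bandwidth: Δω = ω₀/Q = 3684 rad/s; BW = Δω/(2π) = 586.4 Hz.

(a) f₀ = 129.2 Hz  (b) Q = 0.2203  (c) BW = 586.4 Hz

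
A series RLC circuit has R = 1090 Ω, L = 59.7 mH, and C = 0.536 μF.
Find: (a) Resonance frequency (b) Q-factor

Step 1 — Resonance condition Im(Z)=0 gives ω₀ = 1/√(LC).
Step 2 — ω₀ = 1/√(0.0597·5.36e-07) = 5590 rad/s.
Step 3 — f₀ = ω₀/(2π) = 889.7 Hz.
Step 4 — Series Q: Q = ω₀L/R = 5590·0.0597/1090 = 0.3062.

(a) f₀ = 889.7 Hz  (b) Q = 0.3062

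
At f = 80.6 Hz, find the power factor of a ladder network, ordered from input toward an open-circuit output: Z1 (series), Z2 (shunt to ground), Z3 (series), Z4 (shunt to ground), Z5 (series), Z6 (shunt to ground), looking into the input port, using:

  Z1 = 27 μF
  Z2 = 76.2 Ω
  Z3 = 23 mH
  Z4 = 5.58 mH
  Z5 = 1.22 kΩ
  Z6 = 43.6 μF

Step 1 — Angular frequency: ω = 2π·f = 2π·80.6 = 506.4 rad/s.
Step 2 — Component impedances:
  Z1: Z = 1/(jωC) = -j/(ω·C) = 0 - j73.13 Ω
  Z2: Z = R = 76.2 Ω
  Z3: Z = jωL = j·506.4·0.023 = 0 + j11.65 Ω
  Z4: Z = jωL = j·506.4·0.00558 = 0 + j2.826 Ω
  Z5: Z = R = 1220 Ω
  Z6: Z = 1/(jωC) = -j/(ω·C) = 0 - j45.29 Ω
Step 3 — Ladder network (open output): work backward from the far end, alternating series and parallel combinations. Z_in = 2.659 - j59.17 Ω = 59.23∠-87.4° Ω.
Step 4 — Power factor: PF = cos(φ) = Re(Z)/|Z| = 2.6594/59.227 = 0.0449.
Step 5 — Type: Im(Z) = -59.17 ⇒ leading (phase φ = -87.4°).

PF = 0.0449 (leading, φ = -87.4°)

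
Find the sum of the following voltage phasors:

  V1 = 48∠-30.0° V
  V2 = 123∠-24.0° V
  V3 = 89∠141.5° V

Step 1 — Convert each phasor to rectangular form:
  V1 = 48·(cos(-30.0°) + j·sin(-30.0°)) = 41.57 - j24 V
  V2 = 123·(cos(-24.0°) + j·sin(-24.0°)) = 112.4 - j50.03 V
  V3 = 89·(cos(141.5°) + j·sin(141.5°)) = -69.65 + j55.4 V
Step 2 — Sum components: V_total = 84.28 - j18.62 V.
Step 3 — Convert to polar: |V_total| = 86.32 V, ∠V_total = -12.5°.

V_total = 86.32∠-12.5° V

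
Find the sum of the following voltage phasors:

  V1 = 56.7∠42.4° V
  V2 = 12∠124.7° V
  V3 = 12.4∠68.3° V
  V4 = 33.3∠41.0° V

Step 1 — Convert each phasor to rectangular form:
  V1 = 56.7·(cos(42.4°) + j·sin(42.4°)) = 41.87 + j38.23 V
  V2 = 12·(cos(124.7°) + j·sin(124.7°)) = -6.831 + j9.866 V
  V3 = 12.4·(cos(68.3°) + j·sin(68.3°)) = 4.585 + j11.52 V
  V4 = 33.3·(cos(41.0°) + j·sin(41.0°)) = 25.13 + j21.85 V
Step 2 — Sum components: V_total = 64.76 + j81.47 V.
Step 3 — Convert to polar: |V_total| = 104.1 V, ∠V_total = 51.5°.

V_total = 104.1∠51.5° V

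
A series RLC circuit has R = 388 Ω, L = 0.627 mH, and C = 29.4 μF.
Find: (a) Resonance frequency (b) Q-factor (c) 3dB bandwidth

Step 1 — Resonance condition Im(Z)=0 gives ω₀ = 1/√(LC).
Step 2 — ω₀ = 1/√(0.000627·2.94e-05) = 7365 rad/s.
Step 3 — f₀ = ω₀/(2π) = 1172 Hz.
Step 4 — Series Q: Q = ω₀L/R = 7365·0.000627/388 = 0.0119.
Step 5 — 3dB bandwidth: Δω = ω₀/Q = 6.188e+05 rad/s; BW = Δω/(2π) = 9.849e+04 Hz.

(a) f₀ = 1172 Hz  (b) Q = 0.0119  (c) BW = 9.849e+04 Hz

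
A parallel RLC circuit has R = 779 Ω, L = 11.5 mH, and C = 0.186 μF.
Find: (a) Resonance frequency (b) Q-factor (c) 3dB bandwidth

Step 1 — Resonance: ω₀ = 1/√(LC) = 1/√(0.0115·1.86e-07) = 2.162e+04 rad/s.
Step 2 — f₀ = ω₀/(2π) = 3441 Hz.
Step 3 — Parallel Q: Q = R/(ω₀L) = 779/(2.162e+04·0.0115) = 3.133.
Step 4 — Bandwidth: Δω = ω₀/Q = 6902 rad/s; BW = Δω/(2π) = 1098 Hz.

(a) f₀ = 3441 Hz  (b) Q = 3.133  (c) BW = 1098 Hz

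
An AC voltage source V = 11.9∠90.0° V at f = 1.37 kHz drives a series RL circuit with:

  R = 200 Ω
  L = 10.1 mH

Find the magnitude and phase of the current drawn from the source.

Step 1 — Angular frequency: ω = 2π·f = 2π·1370 = 8608 rad/s.
Step 2 — Component impedances:
  R: Z = R = 200 Ω
  L: Z = jωL = j·8608·0.0101 = 0 + j86.94 Ω
Step 3 — Series combination: Z_total = R + L = 200 + j86.94 Ω = 218.1∠23.5° Ω.
Step 4 — Source phasor: V = 11.9∠90.0° V = 0 + j11.9 V.
Step 5 — Ohm's law: I = V / Z_total = (0 + j11.9) / (200 + j86.94) = 0.02175 + j0.05004 A.
Step 6 — Convert to polar: |I| = 0.05457 A, ∠I = 66.5°.

I = 0.05457∠66.5° A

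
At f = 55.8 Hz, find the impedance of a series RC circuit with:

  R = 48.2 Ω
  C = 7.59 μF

Step 1 — Angular frequency: ω = 2π·f = 2π·55.8 = 350.6 rad/s.
Step 2 — Component impedances:
  R: Z = R = 48.2 Ω
  C: Z = 1/(jωC) = -j/(ω·C) = 0 - j375.8 Ω
Step 3 — Series combination: Z_total = R + C = 48.2 - j375.8 Ω = 378.9∠-82.7° Ω.

Z = 48.2 - j375.8 Ω = 378.9∠-82.7° Ω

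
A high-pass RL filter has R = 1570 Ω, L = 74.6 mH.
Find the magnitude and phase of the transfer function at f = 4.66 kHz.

Step 1 — Angular frequency: ω = 2π·4660 = 2.928e+04 rad/s.
Step 2 — Transfer function: H(jω) = jωL/(R + jωL).
Step 3 — Numerator jωL = j·2184; denominator R + jωL = 1570 + j2184.
Step 4 — H = 0.6594 + j0.4739.
Step 5 — Magnitude: |H| = 0.812 (-1.8 dB); phase: φ = 35.7°.

|H| = 0.812 (-1.8 dB), φ = 35.7°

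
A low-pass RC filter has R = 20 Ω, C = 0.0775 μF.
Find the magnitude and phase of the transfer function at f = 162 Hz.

Step 1 — Angular frequency: ω = 2π·162 = 1018 rad/s.
Step 2 — Transfer function: H(jω) = 1/(1 + jωRC).
Step 3 — Denominator: 1 + jωRC = 1 + j·1018·20·7.75e-08 = 1 + j0.001578.
Step 4 — H = 1 - j0.001578.
Step 5 — Magnitude: |H| = 1 (-0.0 dB); phase: φ = -0.1°.

|H| = 1 (-0.0 dB), φ = -0.1°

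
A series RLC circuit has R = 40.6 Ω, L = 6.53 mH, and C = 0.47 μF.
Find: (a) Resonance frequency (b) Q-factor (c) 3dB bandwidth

Step 1 — Resonance: ω₀ = 1/√(LC) = 1/√(0.00653·4.7e-07) = 1.805e+04 rad/s.
Step 2 — f₀ = ω₀/(2π) = 2873 Hz.
Step 3 — Series Q: Q = ω₀L/R = 1.805e+04·0.00653/40.6 = 2.903.
Step 4 — Bandwidth: Δω = ω₀/Q = 6217 rad/s; BW = Δω/(2π) = 989.5 Hz.

(a) f₀ = 2873 Hz  (b) Q = 2.903  (c) BW = 989.5 Hz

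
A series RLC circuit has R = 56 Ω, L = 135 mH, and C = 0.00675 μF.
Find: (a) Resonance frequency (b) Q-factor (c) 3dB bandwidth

Step 1 — Resonance: ω₀ = 1/√(LC) = 1/√(0.135·6.75e-09) = 3.313e+04 rad/s.
Step 2 — f₀ = ω₀/(2π) = 5272 Hz.
Step 3 — Series Q: Q = ω₀L/R = 3.313e+04·0.135/56 = 79.86.
Step 4 — Bandwidth: Δω = ω₀/Q = 414.8 rad/s; BW = Δω/(2π) = 66.02 Hz.

(a) f₀ = 5272 Hz  (b) Q = 79.86  (c) BW = 66.02 Hz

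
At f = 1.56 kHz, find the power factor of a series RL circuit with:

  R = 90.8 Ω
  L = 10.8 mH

Step 1 — Angular frequency: ω = 2π·f = 2π·1560 = 9802 rad/s.
Step 2 — Component impedances:
  R: Z = R = 90.8 Ω
  L: Z = jωL = j·9802·0.0108 = 0 + j105.9 Ω
Step 3 — Series combination: Z_total = R + L = 90.8 + j105.9 Ω = 139.5∠49.4° Ω.
Step 4 — Power factor: PF = cos(φ) = Re(Z)/|Z| = 90.8/139.466 = 0.6511.
Step 5 — Type: Im(Z) = 105.9 ⇒ lagging (phase φ = 49.4°).

PF = 0.6511 (lagging, φ = 49.4°)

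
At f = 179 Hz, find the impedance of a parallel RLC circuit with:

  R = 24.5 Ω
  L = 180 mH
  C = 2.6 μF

Step 1 — Angular frequency: ω = 2π·f = 2π·179 = 1125 rad/s.
Step 2 — Component impedances:
  R: Z = R = 24.5 Ω
  L: Z = jωL = j·1125·0.18 = 0 + j202.4 Ω
  C: Z = 1/(jωC) = -j/(ω·C) = 0 - j342 Ω
Step 3 — Parallel combination: 1/Z_total = 1/R + 1/L + 1/C; Z_total = 24.44 + j1.207 Ω = 24.47∠2.8° Ω.

Z = 24.44 + j1.207 Ω = 24.47∠2.8° Ω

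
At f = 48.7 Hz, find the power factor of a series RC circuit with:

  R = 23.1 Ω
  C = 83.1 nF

Step 1 — Angular frequency: ω = 2π·f = 2π·48.7 = 306 rad/s.
Step 2 — Component impedances:
  R: Z = R = 23.1 Ω
  C: Z = 1/(jωC) = -j/(ω·C) = 0 - j3.933e+04 Ω
Step 3 — Series combination: Z_total = R + C = 23.1 - j3.933e+04 Ω = 3.933e+04∠-90.0° Ω.
Step 4 — Power factor: PF = cos(φ) = Re(Z)/|Z| = 23.1/39327 = 0.0005874.
Step 5 — Type: Im(Z) = -3.933e+04 ⇒ leading (phase φ = -90.0°).

PF = 0.0005874 (leading, φ = -90.0°)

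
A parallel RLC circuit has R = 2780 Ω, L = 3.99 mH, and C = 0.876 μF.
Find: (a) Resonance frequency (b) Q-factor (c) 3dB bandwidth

Step 1 — Resonance: ω₀ = 1/√(LC) = 1/√(0.00399·8.76e-07) = 1.691e+04 rad/s.
Step 2 — f₀ = ω₀/(2π) = 2692 Hz.
Step 3 — Parallel Q: Q = R/(ω₀L) = 2780/(1.691e+04·0.00399) = 41.19.
Step 4 — Bandwidth: Δω = ω₀/Q = 410.6 rad/s; BW = Δω/(2π) = 65.35 Hz.

(a) f₀ = 2692 Hz  (b) Q = 41.19  (c) BW = 65.35 Hz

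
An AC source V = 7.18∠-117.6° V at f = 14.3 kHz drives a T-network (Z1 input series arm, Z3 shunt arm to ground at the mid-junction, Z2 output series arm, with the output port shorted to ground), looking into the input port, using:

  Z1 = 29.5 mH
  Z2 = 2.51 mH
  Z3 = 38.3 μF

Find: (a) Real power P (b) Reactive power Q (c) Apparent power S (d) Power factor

Step 1 — Angular frequency: ω = 2π·f = 2π·1.43e+04 = 8.985e+04 rad/s.
Step 2 — Component impedances:
  Z1: Z = jωL = j·8.985e+04·0.0295 = 0 + j2651 Ω
  Z2: Z = jωL = j·8.985e+04·0.00251 = 0 + j225.5 Ω
  Z3: Z = 1/(jωC) = -j/(ω·C) = 0 - j0.2906 Ω
Step 3 — With the output port shorted to ground, the output series arm Z2 runs from the junction to ground; the shunt arm Z3 also runs from the junction to ground. They appear in parallel: Z3 || Z2 = 0 - j0.291 Ω.
Step 4 — Series with input arm Z1: Z_in = Z1 + (Z3 || Z2) = 0 + j2650 Ω = 2650∠90.0° Ω.
Step 5 — Source phasor: V = 7.18∠-117.6° V = -3.326 - j6.363 V.
Step 6 — Current: I = V / Z = -0.002401 + j0.001255 A = 0.002709∠152.4° A.
Step 7 — Complex power: S = V·I* = 0 + j0.01945 VA.
Step 8 — Real power: P = Re(S) = 0 W.
Step 9 — Reactive power: Q = Im(S) = 0.01945 VAR.
Step 10 — Apparent power: |S| = 0.01945 VA.
Step 11 — Power factor: PF = P/|S| = 0 (lagging).

(a) P = 0 W  (b) Q = 0.01945 VAR  (c) S = 0.01945 VA  (d) PF = 0 (lagging)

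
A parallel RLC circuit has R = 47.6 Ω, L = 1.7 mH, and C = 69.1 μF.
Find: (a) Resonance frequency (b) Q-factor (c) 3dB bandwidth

Step 1 — Resonance: ω₀ = 1/√(LC) = 1/√(0.0017·6.91e-05) = 2918 rad/s.
Step 2 — f₀ = ω₀/(2π) = 464.4 Hz.
Step 3 — Parallel Q: Q = R/(ω₀L) = 47.6/(2918·0.0017) = 9.597.
Step 4 — Bandwidth: Δω = ω₀/Q = 304 rad/s; BW = Δω/(2π) = 48.39 Hz.

(a) f₀ = 464.4 Hz  (b) Q = 9.597  (c) BW = 48.39 Hz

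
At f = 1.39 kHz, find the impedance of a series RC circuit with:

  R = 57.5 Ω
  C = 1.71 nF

Step 1 — Angular frequency: ω = 2π·f = 2π·1390 = 8734 rad/s.
Step 2 — Component impedances:
  R: Z = R = 57.5 Ω
  C: Z = 1/(jωC) = -j/(ω·C) = 0 - j6.696e+04 Ω
Step 3 — Series combination: Z_total = R + C = 57.5 - j6.696e+04 Ω = 6.696e+04∠-90.0° Ω.

Z = 57.5 - j6.696e+04 Ω = 6.696e+04∠-90.0° Ω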